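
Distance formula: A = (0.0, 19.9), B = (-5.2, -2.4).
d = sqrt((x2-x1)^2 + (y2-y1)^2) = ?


dx = -5.2 - 0.0 = -5.2
dy = -2.4 - 19.9 = -22.3
d = sqrt(27.04 + 497.29) = sqrt(524.33) = 22.8983

22.8983


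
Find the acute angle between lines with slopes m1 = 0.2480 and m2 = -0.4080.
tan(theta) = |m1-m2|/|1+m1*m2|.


m1-m2 = 0.656
1+m1*m2 = 0.898816
tan(theta) = |0.656/0.898816| = 0.729849
theta = arctan(|0.656/0.898816|) = 36.1238 degrees (acute angle)

36.1238 degrees


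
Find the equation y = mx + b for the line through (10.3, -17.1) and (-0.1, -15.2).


m = (1.9)/(-10.4) = -0.1827
b = y1 - m*x1 = -17.1 - (1.9*10.3)/(-10.4) = -17.1 + 1.8817 = -15.2183

y = -0.1827x - 15.2183


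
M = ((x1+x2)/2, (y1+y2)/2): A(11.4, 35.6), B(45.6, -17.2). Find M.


Mx = (11.4 + 45.6)/2 = 57.0/2 = 28.5000
My = (35.6 - 17.2)/2 = 18.4/2 = 9.2000

(28.5000, 9.2000)


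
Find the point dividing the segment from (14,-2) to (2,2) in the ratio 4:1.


Px = (4*2 + 1*14)/5 = 22/5 = 4.4000
Py = (4*2 + 1*(-2))/5 = 6/5 = 1.2000

P = (4.4000, 1.2000)


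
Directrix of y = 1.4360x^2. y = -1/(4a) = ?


a = 1.4360
1/(4a) = 0.1741
directrix: y = -0.1741 = -0.1741

y = -0.1741


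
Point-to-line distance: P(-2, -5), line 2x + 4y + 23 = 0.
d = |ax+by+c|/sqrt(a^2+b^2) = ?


|2*(-2) + 4*(-5) + 23| = |-1| = 1
sqrt(4 + 16) = sqrt(20) = 4.4721
d = 1/sqrt(20) = 0.2236

0.2236


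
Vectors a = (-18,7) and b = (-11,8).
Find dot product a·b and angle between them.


a·b = -18*(-11) + 7*8 = 198 + 56 = 254
|a| = sqrt(324+49) = 19.3132
|b| = sqrt(121+64) = 13.6015
cos(theta) = 254/(sqrt(373)*sqrt(185)) = 254/sqrt(69005) = 0.966926
theta = arccos(254/sqrt(69005)) = 14.7769 degrees

a·b = 254, theta = 14.7769 deg


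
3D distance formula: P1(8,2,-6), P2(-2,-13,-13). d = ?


dx=-10, dy=-15, dz=-7
d = sqrt(100+225+49) = sqrt(374) = 19.3391

19.3391


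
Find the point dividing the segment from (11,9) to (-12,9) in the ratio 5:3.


Px = (5*(-12) + 3*11)/8 = -27/8 = -3.3750
Py = (5*9 + 3*9)/8 = 72/8 = 9.0000

P = (-3.3750, 9.0000)


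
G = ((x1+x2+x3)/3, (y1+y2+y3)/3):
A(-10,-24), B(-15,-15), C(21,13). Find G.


Gx = (-10- 15+21)/3 = -4/3 = -1.3333
Gy = (-24- 15+13)/3 = -26/3 = -8.6667

G = (-1.3333, -8.6667)


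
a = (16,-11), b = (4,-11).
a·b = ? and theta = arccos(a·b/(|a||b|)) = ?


a·b = 16*4 - 11*(-11) = 64 + 121 = 185
|a| = sqrt(256+121) = 19.4165
|b| = sqrt(16+121) = 11.7047
cos(theta) = 185/(sqrt(377)*sqrt(137)) = 185/sqrt(51649) = 0.814031
theta = arccos(185/sqrt(51649)) = 35.5084 degrees

a·b = 185, theta = 35.5084 deg


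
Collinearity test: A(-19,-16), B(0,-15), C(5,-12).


-19*(-15+ 12) + 0*(-12+ 16) + 5*(-16+ 15)
= 57 + 0 - 5 = 52

No, not collinear (determinant = 52)


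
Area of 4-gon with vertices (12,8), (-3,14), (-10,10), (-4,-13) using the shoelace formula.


sum(xi*y_{i+1}) = 12*14 - 3*10 - 10*(-13) - 4*8 = 236
sum(yi*x_{i+1}) = 8*(-3) + 14*(-10) + 10*(-4) - 13*12 = -360
Area = |236 + 360|/2 = 596/2 = 298.0000

298.0000 sq units


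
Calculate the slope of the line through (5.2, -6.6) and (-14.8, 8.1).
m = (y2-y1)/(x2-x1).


dy = 8.1 + 6.6 = 14.7
dx = -14.8 - 5.2 = -20.0
m = 14.7/(-20.0) = -0.7350

m = -0.7350


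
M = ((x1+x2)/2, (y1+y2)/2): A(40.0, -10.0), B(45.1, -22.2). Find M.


Mx = (40.0 + 45.1)/2 = 85.1/2 = 42.5500
My = (-10.0 - 22.2)/2 = -32.2/2 = -16.1000

(42.5500, -16.1000)


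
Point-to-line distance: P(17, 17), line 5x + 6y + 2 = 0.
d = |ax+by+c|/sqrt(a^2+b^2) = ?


|5*17 + 6*17 + 2| = |189| = 189
sqrt(25 + 36) = sqrt(61) = 7.8102
d = 189/sqrt(61) = 24.1990

24.1990


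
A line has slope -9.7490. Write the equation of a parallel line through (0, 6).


Parallel lines have equal slopes.
m2 = -9.7490
b2 = 6 + 9.7490*0 = 6.0000

y = -9.7490x + 6.0000


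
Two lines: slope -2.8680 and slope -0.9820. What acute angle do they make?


m1-m2 = -1.886
1+m1*m2 = 3.816376
tan(theta) = |-1.886/3.816376| = 0.494186
theta = arctan(|-1.886/3.816376|) = 26.2979 degrees (acute angle)

26.2979 degrees


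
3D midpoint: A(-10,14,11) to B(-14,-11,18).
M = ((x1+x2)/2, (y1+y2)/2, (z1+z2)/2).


Mx = (-10- 14)/2 = -12.0000
My = (14- 11)/2 = 1.5000
Mz = (11+18)/2 = 14.5000

M = (-12.0000, 1.5000, 14.5000)


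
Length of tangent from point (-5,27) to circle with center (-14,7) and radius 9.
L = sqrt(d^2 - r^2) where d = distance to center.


d = sqrt((-5+ 14)^2 + (27-7)^2) = sqrt(81+400) = 21.9317
L = sqrt(481.0000 - 81) = sqrt(400.0000) = 20.0000

20.0000


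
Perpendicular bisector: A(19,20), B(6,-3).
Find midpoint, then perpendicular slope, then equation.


Midpoint = (12.5, 8.5)
Slope of AB = dy/dx = -23/(-13) = 1.7692
Perp slope = -dx/dy = -13/23 = -0.5652
b = My - (perp slope)*Mx = 8.5 + (-13*12.5)/(-23) = 8.5 + 7.0652 = 15.5652

y = -0.5652x + 15.5652


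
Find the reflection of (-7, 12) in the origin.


Reflection rule for origin: (-x, -y)
(-7, 12) -> (7, -12)

(7, -12)


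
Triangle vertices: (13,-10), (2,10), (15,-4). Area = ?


13*(10+ 4) = 182
2*(-4+ 10) = 12
15*(-10-10) = -300
sum = -106
Area = |-106|/2 = 53.0000

53.0000 sq units


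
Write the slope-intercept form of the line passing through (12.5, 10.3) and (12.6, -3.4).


m = (-13.7)/(0.1) = -137.0000
b = y1 - m*x1 = 10.3 - (-13.7*12.5)/(0.1) = 10.3 + 1712.5000 = 1722.8000

y = -137.0000x + 1722.8000


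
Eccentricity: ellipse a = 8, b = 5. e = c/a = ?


c = sqrt(64-25) = sqrt(39) = 6.2450
e = c/a = sqrt(39)/8 = 0.7806

e = 0.7806


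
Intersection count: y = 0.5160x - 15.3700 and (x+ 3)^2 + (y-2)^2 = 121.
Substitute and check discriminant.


Substitute y = 0.5160x - 15.3700: (x+ 3)^2 + (0.5160x- 15.3700-2)^2 = 121
Expand to Ax^2 + Bx + C = 0, where b-k = -17.37
A = 1+m^2 = 1.266256
B = 2(m(b-k) - h) = 2(0.5160*(-17.37) + 3) = -11.92584
C = h^2 + (b-k)^2 - r^2 = 9 + 301.7169 - 121 = 189.7169
disc = B^2-4AC = 142.2257 - 960.9207 = -818.6950
disc < 0

0 intersection points


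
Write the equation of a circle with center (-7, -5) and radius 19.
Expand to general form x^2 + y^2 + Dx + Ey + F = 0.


(x+ 7)^2 + (y+ 5)^2 = 19^2
D = -2h = 14, E = -2k = 10
F = h^2+k^2-r^2 = 49+25-361 = -287

x^2 + y^2 + 14x + 10y - 287 = 0


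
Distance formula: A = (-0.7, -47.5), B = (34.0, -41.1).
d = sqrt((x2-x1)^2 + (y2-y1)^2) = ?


dx = 34.0 + 0.7 = 34.7
dy = -41.1 + 47.5 = 6.4
d = sqrt(1204.09 + 40.96) = sqrt(1245.05) = 35.2853

35.2853


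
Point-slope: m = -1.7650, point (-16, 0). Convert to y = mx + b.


y - 0 = -1.7650(x + 16)
y = -1.7650x + 0 + 1.7650*(-16)
y = -1.7650x - 28.2400

y = -1.7650x - 28.2400


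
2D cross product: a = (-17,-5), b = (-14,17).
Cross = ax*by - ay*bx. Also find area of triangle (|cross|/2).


cross = -17*17 + 5*(-14) = -289 - 70 = -359
Triangle area = |-359|/2 = 359/2 = 179.5000

cross = -359, triangle area = 179.5000


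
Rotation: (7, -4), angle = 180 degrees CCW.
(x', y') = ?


cos(180) = -1, sin(180) = 0
x' = 7*(-1) + 4*0 = -7
y' = 7*0 - 4*(-1) = 4

(-7, 4)


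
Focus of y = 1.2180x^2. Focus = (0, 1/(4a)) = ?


a = 1.2180
4a = 4.8720
focus = (0, 1/4.8720) = (0, 0.2053)

Focus = (0, 0.2053)


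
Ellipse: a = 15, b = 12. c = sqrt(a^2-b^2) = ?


c^2 = 15^2 - 12^2 = 225 - 144 = 81
c = sqrt(81) = 9.0000

c = 9.0000


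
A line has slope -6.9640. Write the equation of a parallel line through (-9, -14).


Parallel lines have equal slopes.
m2 = -6.9640
b2 = -14 + 6.9640*(-9) = -76.6760

y = -6.9640x - 76.6760


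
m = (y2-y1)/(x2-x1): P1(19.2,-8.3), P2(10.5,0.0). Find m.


dy = 0.0 + 8.3 = 8.3
dx = 10.5 - 19.2 = -8.7
m = 8.3/(-8.7) = -0.9540

m = -0.9540


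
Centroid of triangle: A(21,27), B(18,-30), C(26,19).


Gx = (21+18+26)/3 = 65/3 = 21.6667
Gy = (27- 30+19)/3 = 16/3 = 5.3333

G = (21.6667, 5.3333)


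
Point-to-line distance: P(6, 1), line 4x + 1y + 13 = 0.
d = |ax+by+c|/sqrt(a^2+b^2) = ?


|4*6 + 1*1 + 13| = |38| = 38
sqrt(16 + 1) = sqrt(17) = 4.1231
d = 38/sqrt(17) = 9.2164

9.2164


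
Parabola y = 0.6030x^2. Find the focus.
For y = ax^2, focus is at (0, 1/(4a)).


a = 0.6030
4a = 2.4120
focus = (0, 1/2.4120) = (0, 0.4146)

Focus = (0, 0.4146)


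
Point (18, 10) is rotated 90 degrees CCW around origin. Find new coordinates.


cos(90) = 0, sin(90) = 1
x' = 18*0 - 10*1 = -10
y' = 18*1 + 10*0 = 18

(-10, 18)


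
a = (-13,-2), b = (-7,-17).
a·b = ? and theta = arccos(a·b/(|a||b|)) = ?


a·b = -13*(-7) - 2*(-17) = 91 + 34 = 125
|a| = sqrt(169+4) = 13.1529
|b| = sqrt(49+289) = 18.3848
cos(theta) = 125/(sqrt(173)*sqrt(338)) = 125/sqrt(58474) = 0.516926
theta = arccos(125/sqrt(58474)) = 58.8737 degrees

a·b = 125, theta = 58.8737 deg


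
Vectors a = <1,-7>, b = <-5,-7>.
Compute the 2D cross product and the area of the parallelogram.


cross = 1*(-7) + 7*(-5) = -7 - 35 = -42
Parallelogram area = |-42| = 42

cross = -42, parallelogram area = 42


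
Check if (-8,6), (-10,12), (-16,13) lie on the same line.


-8*(12-13) - 10*(13-6) - 16*(6-12)
= 8 - 70 + 96 = 34

No, not collinear (determinant = 34)


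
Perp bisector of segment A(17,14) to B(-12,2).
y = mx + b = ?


Midpoint = (2.5, 8)
Slope of AB = dy/dx = -12/(-29) = 0.4138
Perp slope = -dx/dy = -29/12 = -2.4167
b = My - (perp slope)*Mx = 8 + (-29*2.5)/(-12) = 8 + 6.0417 = 14.0417

y = -2.4167x + 14.0417


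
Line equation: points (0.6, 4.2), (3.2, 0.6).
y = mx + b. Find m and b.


m = (-3.6)/(2.6) = -1.3846
b = y1 - m*x1 = 4.2 - (-3.6*0.6)/(2.6) = 4.2 + 0.8308 = 5.0308

y = -1.3846x + 5.0308


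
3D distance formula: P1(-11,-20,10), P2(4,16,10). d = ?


dx=15, dy=36, dz=0
d = sqrt(225+1296+0) = sqrt(1521) = 39.0000

39.0000


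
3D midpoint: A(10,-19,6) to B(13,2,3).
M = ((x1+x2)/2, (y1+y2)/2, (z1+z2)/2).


Mx = (10+13)/2 = 11.5000
My = (-19+2)/2 = -8.5000
Mz = (6+3)/2 = 4.5000

M = (11.5000, -8.5000, 4.5000)


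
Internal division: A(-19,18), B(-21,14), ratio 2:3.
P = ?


Px = (2*(-21) + 3*(-19))/5 = -99/5 = -19.8000
Py = (2*14 + 3*18)/5 = 82/5 = 16.4000

P = (-19.8000, 16.4000)


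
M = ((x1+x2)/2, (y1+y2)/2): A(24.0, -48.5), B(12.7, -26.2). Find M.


Mx = (24.0 + 12.7)/2 = 36.7/2 = 18.3500
My = (-48.5 - 26.2)/2 = -74.7/2 = -37.3500

(18.3500, -37.3500)


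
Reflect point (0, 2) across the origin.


Reflection rule for origin: (-x, -y)
(0, 2) -> (0, -2)

(0, -2)


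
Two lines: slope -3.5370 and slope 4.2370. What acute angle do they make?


m1-m2 = -7.774
1+m1*m2 = -13.986269
tan(theta) = |-7.774/(-13.986269)| = 0.555831
theta = arctan(|-7.774/(-13.986269)|) = 29.0667 degrees (acute angle)

29.0667 degrees


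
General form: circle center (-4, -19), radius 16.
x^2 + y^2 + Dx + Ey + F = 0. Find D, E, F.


(x+ 4)^2 + (y+ 19)^2 = 16^2
D = -2h = 8, E = -2k = 38
F = h^2+k^2-r^2 = 16+361-256 = 121

D = 8, E = 38, F = 121


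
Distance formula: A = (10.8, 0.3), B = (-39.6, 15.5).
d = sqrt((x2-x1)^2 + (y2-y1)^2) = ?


dx = -39.6 - 10.8 = -50.4
dy = 15.5 - 0.3 = 15.2
d = sqrt(2540.16 + 231.04) = sqrt(2771.2) = 52.6422

52.6422


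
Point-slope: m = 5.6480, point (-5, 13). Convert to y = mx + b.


y - 13 = 5.6480(x + 5)
y = 5.6480x + 13 - 5.6480*(-5)
y = 5.6480x + 41.2400

y = 5.6480x + 41.2400


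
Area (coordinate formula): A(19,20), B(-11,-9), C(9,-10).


19*(-9+ 10) = 19
-11*(-10-20) = 330
9*(20+ 9) = 261
sum = 610
Area = |610|/2 = 305.0000

305.0000 sq units


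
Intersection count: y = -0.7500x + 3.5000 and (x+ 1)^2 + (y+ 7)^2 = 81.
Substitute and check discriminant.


Substitute y = -0.7500x + 3.5000: (x+ 1)^2 + (-0.7500x+3.5000+ 7)^2 = 81
Expand to Ax^2 + Bx + C = 0, where b-k = 10.5
A = 1+m^2 = 1.5625
B = 2(m(b-k) - h) = 2(-0.7500*10.5 + 1) = -13.75
C = h^2 + (b-k)^2 - r^2 = 1 + 110.25 - 81 = 30.25
disc = B^2-4AC = 189.0625 - 189.0625 = 0
disc = 0

1 intersection point (tangent)


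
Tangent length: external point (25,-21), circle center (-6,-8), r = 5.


d = sqrt((25+ 6)^2 + (-21+ 8)^2) = sqrt(961+169) = 33.6155
L = sqrt(1130.0000 - 25) = sqrt(1105.0000) = 33.2415

33.2415


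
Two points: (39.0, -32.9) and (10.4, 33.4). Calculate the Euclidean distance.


dx = 10.4 - 39.0 = -28.6
dy = 33.4 + 32.9 = 66.3
d = sqrt(817.96 + 4395.69) = sqrt(5213.65) = 72.2056

72.2056


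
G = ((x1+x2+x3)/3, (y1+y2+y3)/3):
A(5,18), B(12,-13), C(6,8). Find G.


Gx = (5+12+6)/3 = 23/3 = 7.6667
Gy = (18- 13+8)/3 = 13/3 = 4.3333

G = (7.6667, 4.3333)


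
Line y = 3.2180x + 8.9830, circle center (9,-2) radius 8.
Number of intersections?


Substitute y = 3.2180x + 8.9830: (x-9)^2 + (3.2180x+8.9830+ 2)^2 = 64
Expand to Ax^2 + Bx + C = 0, where b-k = 10.983
A = 1+m^2 = 11.355524
B = 2(m(b-k) - h) = 2(3.2180*10.983 - 9) = 52.686588
C = h^2 + (b-k)^2 - r^2 = 81 + 120.626289 - 64 = 137.626289
disc = B^2-4AC = 2775.8766 - 6251.2745 = -3475.3979
disc < 0

0 intersection points


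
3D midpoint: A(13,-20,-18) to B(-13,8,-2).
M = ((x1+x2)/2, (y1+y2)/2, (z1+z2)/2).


Mx = (13- 13)/2 = 0
My = (-20+8)/2 = -6.0000
Mz = (-18- 2)/2 = -10.0000

M = (0, -6.0000, -10.0000)


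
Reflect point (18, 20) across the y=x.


Reflection rule for y=x: (y, x)
(18, 20) -> (20, 18)

(20, 18)


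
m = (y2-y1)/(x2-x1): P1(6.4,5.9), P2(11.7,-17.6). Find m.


dy = -17.6 - 5.9 = -23.5
dx = 11.7 - 6.4 = 5.3
m = -23.5/5.3 = -4.4340

m = -4.4340


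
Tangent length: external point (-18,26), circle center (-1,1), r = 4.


d = sqrt((-18+ 1)^2 + (26-1)^2) = sqrt(289+625) = 30.2324
L = sqrt(914.0000 - 16) = sqrt(898.0000) = 29.9666

29.9666


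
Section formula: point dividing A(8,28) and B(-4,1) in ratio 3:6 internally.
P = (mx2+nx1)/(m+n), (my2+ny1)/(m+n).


Px = (3*(-4) + 6*8)/9 = 36/9 = 4.0000
Py = (3*1 + 6*28)/9 = 171/9 = 19.0000

P = (4.0000, 19.0000)


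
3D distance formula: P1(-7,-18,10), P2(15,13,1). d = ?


dx=22, dy=31, dz=-9
d = sqrt(484+961+81) = sqrt(1526) = 39.0640

39.0640


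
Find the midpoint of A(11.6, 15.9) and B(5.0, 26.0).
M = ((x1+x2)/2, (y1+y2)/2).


Mx = (11.6 + 5.0)/2 = 16.6/2 = 8.3000
My = (15.9 + 26.0)/2 = 41.9/2 = 20.9500

(8.3000, 20.9500)


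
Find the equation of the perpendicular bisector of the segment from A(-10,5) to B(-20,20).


Midpoint = (-15, 12.5)
Slope of AB = dy/dx = 15/(-10) = -1.5000
Perp slope = -dx/dy = 10/15 = 0.6667
b = My - (perp slope)*Mx = 12.5 + (-10*(-15))/15 = 12.5 + 10.0000 = 22.5000

y = 0.6667x + 22.5000


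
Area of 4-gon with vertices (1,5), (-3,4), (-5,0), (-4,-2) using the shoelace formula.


sum(xi*y_{i+1}) = 1*4 - 3*0 - 5*(-2) - 4*5 = -6
sum(yi*x_{i+1}) = 5*(-3) + 4*(-5) + 0*(-4) - 2*1 = -37
Area = |-6 + 37|/2 = 31/2 = 15.5000

15.5000 sq units


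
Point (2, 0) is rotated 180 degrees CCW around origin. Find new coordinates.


cos(180) = -1, sin(180) = 0
x' = 2*(-1) - 0*0 = -2
y' = 2*0 + 0*(-1) = 0

(-2, 0)


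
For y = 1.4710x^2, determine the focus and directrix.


a = 1.4710
1/(4a) = 0.1700
Focus = (0, 0.1700)
Directrix: y = -0.1700

Focus = (0, 0.1700), Directrix: y = -0.1700


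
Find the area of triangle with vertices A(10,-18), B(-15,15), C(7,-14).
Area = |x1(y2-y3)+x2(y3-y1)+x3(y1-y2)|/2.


10*(15+ 14) = 290
-15*(-14+ 18) = -60
7*(-18-15) = -231
sum = -1
Area = |-1|/2 = 0.5000

0.5000 sq units


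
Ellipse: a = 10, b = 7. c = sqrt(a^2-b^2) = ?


c^2 = 10^2 - 7^2 = 100 - 49 = 51
c = sqrt(51) = 7.1414

c = 7.1414


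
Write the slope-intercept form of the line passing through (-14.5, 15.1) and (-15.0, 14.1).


m = (-1.0)/(-0.5) = 2.0000
b = y1 - m*x1 = 15.1 - (-1.0*(-14.5))/(-0.5) = 15.1 + 29.0000 = 44.1000

y = 2.0000x + 44.1000


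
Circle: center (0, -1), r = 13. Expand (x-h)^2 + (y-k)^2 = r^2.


(x-0)^2 + (y+ 1)^2 = 13^2
D = -2h = 0, E = -2k = 2
F = h^2+k^2-r^2 = 0+1-169 = -168

x^2 + y^2 + 2y - 168 = 0


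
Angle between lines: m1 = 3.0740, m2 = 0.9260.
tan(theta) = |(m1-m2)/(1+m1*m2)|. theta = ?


m1-m2 = 2.148
1+m1*m2 = 3.846524
tan(theta) = |2.148/3.846524| = 0.558426
theta = arctan(|2.148/3.846524|) = 29.1801 degrees (acute angle)

29.1801 degrees


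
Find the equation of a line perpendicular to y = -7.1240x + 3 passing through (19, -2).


Perpendicular slope = -1/m1 = -1/(-7.1240) = 0.1404
b2 = y0 - m2*x0 = -2 + 19/(-7.1240) = -2 - 2.6670 = -4.6670

y = 0.1404x - 4.6670


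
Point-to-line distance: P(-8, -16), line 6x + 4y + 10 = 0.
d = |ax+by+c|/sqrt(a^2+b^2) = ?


|6*(-8) + 4*(-16) + 10| = |-102| = 102
sqrt(36 + 16) = sqrt(52) = 7.2111
d = 102/sqrt(52) = 14.1449

14.1449


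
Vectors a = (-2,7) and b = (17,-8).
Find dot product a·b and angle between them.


a·b = -2*17 + 7*(-8) = -34 - 56 = -90
|a| = sqrt(4+49) = 7.2801
|b| = sqrt(289+64) = 18.7883
cos(theta) = -90/(sqrt(53)*sqrt(353)) = -90/sqrt(18709) = -0.657987
theta = arccos(-90/sqrt(18709)) = 131.1465 degrees

a·b = -90, theta = 131.1465 deg


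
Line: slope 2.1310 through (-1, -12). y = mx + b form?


y + 12 = 2.1310(x + 1)
y = 2.1310x - 12 - 2.1310*(-1)
y = 2.1310x - 9.8690

y = 2.1310x - 9.8690


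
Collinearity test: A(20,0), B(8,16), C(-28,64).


20*(16-64) + 8*(64-0) - 28*(0-16)
= -960 + 512 + 448 = 0

Yes, collinear (determinant = 0)


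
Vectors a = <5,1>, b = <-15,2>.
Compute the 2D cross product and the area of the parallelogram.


cross = 5*2 - 1*(-15) = 10 + 15 = 25
Parallelogram area = |25| = 25

cross = 25, parallelogram area = 25


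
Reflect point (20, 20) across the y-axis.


Reflection rule for y-axis: (-x, y)
(20, 20) -> (-20, 20)

(-20, 20)


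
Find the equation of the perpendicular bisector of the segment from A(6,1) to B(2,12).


Midpoint = (4, 6.5)
Slope of AB = dy/dx = 11/(-4) = -2.7500
Perp slope = -dx/dy = 4/11 = 0.3636
b = My - (perp slope)*Mx = 6.5 + (-4*4)/11 = 6.5 - 1.4545 = 5.0455

y = 0.3636x + 5.0455


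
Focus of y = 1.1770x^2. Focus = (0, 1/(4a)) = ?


a = 1.1770
4a = 4.7080
focus = (0, 1/4.7080) = (0, 0.2124)

Focus = (0, 0.2124)


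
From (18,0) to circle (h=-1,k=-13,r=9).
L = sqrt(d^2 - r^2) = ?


d = sqrt((18+ 1)^2 + (0+ 13)^2) = sqrt(361+169) = 23.0217
L = sqrt(530.0000 - 81) = sqrt(449.0000) = 21.1896

21.1896


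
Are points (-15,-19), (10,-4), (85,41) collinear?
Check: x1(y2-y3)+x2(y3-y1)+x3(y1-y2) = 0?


-15*(-4-41) + 10*(41+ 19) + 85*(-19+ 4)
= 675 + 600 - 1275 = 0

Yes, collinear (determinant = 0)


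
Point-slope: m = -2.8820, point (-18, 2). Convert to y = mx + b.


y - 2 = -2.8820(x + 18)
y = -2.8820x + 2 + 2.8820*(-18)
y = -2.8820x - 49.8760

y = -2.8820x - 49.8760


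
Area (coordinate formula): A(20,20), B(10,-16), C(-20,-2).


20*(-16+ 2) = -280
10*(-2-20) = -220
-20*(20+ 16) = -720
sum = -1220
Area = |-1220|/2 = 610.0000

610.0000 sq units


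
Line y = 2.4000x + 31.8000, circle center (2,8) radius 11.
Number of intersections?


Substitute y = 2.4000x + 31.8000: (x-2)^2 + (2.4000x+31.8000-8)^2 = 121
Expand to Ax^2 + Bx + C = 0, where b-k = 23.8
A = 1+m^2 = 6.76
B = 2(m(b-k) - h) = 2(2.4000*23.8 - 2) = 110.24
C = h^2 + (b-k)^2 - r^2 = 4 + 566.44 - 121 = 449.44
disc = B^2-4AC = 12152.8576 - 12152.8576 = 0
disc = 0

1 intersection point (tangent)


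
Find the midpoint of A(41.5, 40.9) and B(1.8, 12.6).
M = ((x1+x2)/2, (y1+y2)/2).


Mx = (41.5 + 1.8)/2 = 43.3/2 = 21.6500
My = (40.9 + 12.6)/2 = 53.5/2 = 26.7500

(21.6500, 26.7500)


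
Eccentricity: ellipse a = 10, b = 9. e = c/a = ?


c = sqrt(100-81) = sqrt(19) = 4.3589
e = c/a = sqrt(19)/10 = 0.4359

e = 0.4359


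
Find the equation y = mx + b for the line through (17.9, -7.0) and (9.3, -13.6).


m = (-6.6)/(-8.6) = 0.7674
b = y1 - m*x1 = -7.0 - (-6.6*17.9)/(-8.6) = -7.0 - 13.7372 = -20.7372

y = 0.7674x - 20.7372


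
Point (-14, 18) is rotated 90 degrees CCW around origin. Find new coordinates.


cos(90) = 0, sin(90) = 1
x' = -14*0 - 18*1 = -18
y' = -14*1 + 18*0 = -14

(-18, -14)


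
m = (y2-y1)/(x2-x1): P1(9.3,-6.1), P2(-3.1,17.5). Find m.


dy = 17.5 + 6.1 = 23.6
dx = -3.1 - 9.3 = -12.4
m = 23.6/(-12.4) = -1.9032

m = -1.9032


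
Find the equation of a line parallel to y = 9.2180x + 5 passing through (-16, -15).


Parallel lines have equal slopes.
m2 = 9.2180
b2 = -15 - 9.2180*(-16) = 132.4880

y = 9.2180x + 132.4880


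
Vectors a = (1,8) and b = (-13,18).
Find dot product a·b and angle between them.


a·b = 1*(-13) + 8*18 = -13 + 144 = 131
|a| = sqrt(1+64) = 8.0623
|b| = sqrt(169+324) = 22.2036
cos(theta) = 131/(sqrt(65)*sqrt(493)) = 131/sqrt(32045) = 0.731798
theta = arccos(131/sqrt(32045)) = 42.9627 degrees

a·b = 131, theta = 42.9627 deg


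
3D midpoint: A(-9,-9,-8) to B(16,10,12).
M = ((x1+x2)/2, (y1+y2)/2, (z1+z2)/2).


Mx = (-9+16)/2 = 3.5000
My = (-9+10)/2 = 0.5000
Mz = (-8+12)/2 = 2.0000

M = (3.5000, 0.5000, 2.0000)


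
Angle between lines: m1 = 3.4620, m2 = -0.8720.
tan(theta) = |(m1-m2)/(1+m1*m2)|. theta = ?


m1-m2 = 4.334
1+m1*m2 = -2.018864
tan(theta) = |4.334/(-2.018864)| = 2.146752
theta = arctan(|4.334/(-2.018864)|) = 65.0230 degrees (acute angle)

65.0230 degrees


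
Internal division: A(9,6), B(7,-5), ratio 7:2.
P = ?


Px = (7*7 + 2*9)/9 = 67/9 = 7.4444
Py = (7*(-5) + 2*6)/9 = -23/9 = -2.5556

P = (7.4444, -2.5556)


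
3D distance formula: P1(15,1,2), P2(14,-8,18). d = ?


dx=-1, dy=-9, dz=16
d = sqrt(1+81+256) = sqrt(338) = 18.3848

18.3848


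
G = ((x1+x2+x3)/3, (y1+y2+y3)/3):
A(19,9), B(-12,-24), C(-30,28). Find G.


Gx = (19- 12- 30)/3 = -23/3 = -7.6667
Gy = (9- 24+28)/3 = 13/3 = 4.3333

G = (-7.6667, 4.3333)


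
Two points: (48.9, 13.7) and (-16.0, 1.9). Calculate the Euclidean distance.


dx = -16.0 - 48.9 = -64.9
dy = 1.9 - 13.7 = -11.8
d = sqrt(4212.01 + 139.24) = sqrt(4351.25) = 65.9640

65.9640


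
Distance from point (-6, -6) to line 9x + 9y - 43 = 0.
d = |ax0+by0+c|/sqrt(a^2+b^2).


|9*(-6) + 9*(-6) - 43| = |-151| = 151
sqrt(81 + 81) = sqrt(162) = 12.7279
d = 151/sqrt(162) = 11.8637

11.8637


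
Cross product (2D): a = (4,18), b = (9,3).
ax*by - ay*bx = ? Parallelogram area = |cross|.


cross = 4*3 - 18*9 = 12 - 162 = -150
Parallelogram area = |-150| = 150

cross = -150, parallelogram area = 150


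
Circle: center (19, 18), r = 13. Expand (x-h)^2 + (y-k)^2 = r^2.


(x-19)^2 + (y-18)^2 = 13^2
D = -2h = -38, E = -2k = -36
F = h^2+k^2-r^2 = 361+324-169 = 516

x^2 + y^2 - 38x - 36y + 516 = 0


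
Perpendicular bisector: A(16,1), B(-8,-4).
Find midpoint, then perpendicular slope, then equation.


Midpoint = (4, -1.5)
Slope of AB = dy/dx = -5/(-24) = 0.2083
Perp slope = -dx/dy = -24/5 = -4.8000
b = My - (perp slope)*Mx = -1.5 + (-24*4)/(-5) = -1.5 + 19.2000 = 17.7000

y = -4.8000x + 17.7000


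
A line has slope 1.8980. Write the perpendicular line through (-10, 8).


Perpendicular slope = -1/m1 = -1/1.8980 = -0.5269
b2 = y0 - m2*x0 = 8 - 10/1.8980 = 8 - 5.2687 = 2.7313

y = -0.5269x + 2.7313


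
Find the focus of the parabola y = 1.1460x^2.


a = 1.1460
4a = 4.5840
focus = (0, 1/4.5840) = (0, 0.2182)

Focus = (0, 0.2182)


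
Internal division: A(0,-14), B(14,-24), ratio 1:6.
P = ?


Px = (1*14 + 6*0)/7 = 14/7 = 2.0000
Py = (1*(-24) + 6*(-14))/7 = -108/7 = -15.4286

P = (2.0000, -15.4286)


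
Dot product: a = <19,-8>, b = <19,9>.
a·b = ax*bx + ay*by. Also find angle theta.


a·b = 19*19 - 8*9 = 361 - 72 = 289
|a| = sqrt(361+64) = 20.6155
|b| = sqrt(361+81) = 21.0238
cos(theta) = 289/(sqrt(425)*sqrt(442)) = 289/sqrt(187850) = 0.666795
theta = arccos(289/sqrt(187850)) = 48.1798 degrees

a·b = 289, theta = 48.1798 deg


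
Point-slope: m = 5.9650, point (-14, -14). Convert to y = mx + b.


y + 14 = 5.9650(x + 14)
y = 5.9650x - 14 - 5.9650*(-14)
y = 5.9650x + 69.5100

y = 5.9650x + 69.5100


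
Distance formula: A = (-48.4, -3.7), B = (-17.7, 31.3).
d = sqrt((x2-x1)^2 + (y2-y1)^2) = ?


dx = -17.7 + 48.4 = 30.7
dy = 31.3 + 3.7 = 35.0
d = sqrt(942.49 + 1225.0) = sqrt(2167.49) = 46.5563

46.5563


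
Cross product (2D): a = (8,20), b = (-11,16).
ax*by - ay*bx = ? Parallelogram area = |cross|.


cross = 8*16 - 20*(-11) = 128 + 220 = 348
Parallelogram area = |348| = 348

cross = 348, parallelogram area = 348


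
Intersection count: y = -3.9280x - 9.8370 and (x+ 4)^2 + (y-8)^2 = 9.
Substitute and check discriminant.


Substitute y = -3.9280x - 9.8370: (x+ 4)^2 + (-3.9280x- 9.8370-8)^2 = 9
Expand to Ax^2 + Bx + C = 0, where b-k = -17.837
A = 1+m^2 = 16.429184
B = 2(m(b-k) - h) = 2(-3.9280*(-17.837) + 4) = 148.127472
C = h^2 + (b-k)^2 - r^2 = 16 + 318.158569 - 9 = 325.158569
disc = B^2-4AC = 21941.7480 - 21368.3598 = 573.3882
disc > 0

2 intersection points


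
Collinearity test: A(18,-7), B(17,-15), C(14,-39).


18*(-15+ 39) + 17*(-39+ 7) + 14*(-7+ 15)
= 432 - 544 + 112 = 0

Yes, collinear (determinant = 0)


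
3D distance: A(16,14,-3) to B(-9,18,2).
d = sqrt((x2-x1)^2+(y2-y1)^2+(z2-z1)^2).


dx=-25, dy=4, dz=5
d = sqrt(625+16+25) = sqrt(666) = 25.8070

25.8070


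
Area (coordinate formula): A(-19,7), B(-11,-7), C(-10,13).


-19*(-7-13) = 380
-11*(13-7) = -66
-10*(7+ 7) = -140
sum = 174
Area = |174|/2 = 87.0000

87.0000 sq units


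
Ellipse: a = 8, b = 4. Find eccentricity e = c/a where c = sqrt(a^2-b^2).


c = sqrt(64-16) = sqrt(48) = 6.9282
e = c/a = sqrt(48)/8 = 0.8660

e = 0.8660


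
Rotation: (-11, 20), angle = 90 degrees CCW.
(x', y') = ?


cos(90) = 0, sin(90) = 1
x' = -11*0 - 20*1 = -20
y' = -11*1 + 20*0 = -11

(-20, -11)


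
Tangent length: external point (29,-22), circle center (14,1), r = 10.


d = sqrt((29-14)^2 + (-22-1)^2) = sqrt(225+529) = 27.4591
L = sqrt(754.0000 - 100) = sqrt(654.0000) = 25.5734

25.5734


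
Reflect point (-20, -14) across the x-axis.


Reflection rule for x-axis: (x, -y)
(-20, -14) -> (-20, 14)

(-20, 14)


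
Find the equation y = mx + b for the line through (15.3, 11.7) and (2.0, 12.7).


m = (1.0)/(-13.3) = -0.0752
b = y1 - m*x1 = 11.7 - (1.0*15.3)/(-13.3) = 11.7 + 1.1504 = 12.8504

y = -0.0752x + 12.8504


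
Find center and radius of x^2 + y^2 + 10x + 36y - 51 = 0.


h = -D/2 = -10/2 = -5
k = -E/2 = -36/2 = -18
r^2 = h^2 + k^2 - F = 25 + 324 + 51 = 400
r = 20

Center (-5, -18), radius = 20


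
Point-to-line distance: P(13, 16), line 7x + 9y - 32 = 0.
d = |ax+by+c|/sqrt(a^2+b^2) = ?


|7*13 + 9*16 - 32| = |203| = 203
sqrt(49 + 81) = sqrt(130) = 11.4018
d = 203/sqrt(130) = 17.8043

17.8043


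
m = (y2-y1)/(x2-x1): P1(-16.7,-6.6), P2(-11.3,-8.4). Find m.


dy = -8.4 + 6.6 = -1.8
dx = -11.3 + 16.7 = 5.4
m = -1.8/5.4 = -0.3333

m = -0.3333


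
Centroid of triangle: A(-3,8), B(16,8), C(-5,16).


Gx = (-3+16- 5)/3 = 8/3 = 2.6667
Gy = (8+8+16)/3 = 32/3 = 10.6667

G = (2.6667, 10.6667)


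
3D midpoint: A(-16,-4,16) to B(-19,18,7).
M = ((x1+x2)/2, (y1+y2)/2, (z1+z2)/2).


Mx = (-16- 19)/2 = -17.5000
My = (-4+18)/2 = 7.0000
Mz = (16+7)/2 = 11.5000

M = (-17.5000, 7.0000, 11.5000)


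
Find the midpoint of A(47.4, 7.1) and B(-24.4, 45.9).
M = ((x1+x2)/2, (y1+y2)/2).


Mx = (47.4 - 24.4)/2 = 23.0/2 = 11.5000
My = (7.1 + 45.9)/2 = 53.0/2 = 26.5000

(11.5000, 26.5000)


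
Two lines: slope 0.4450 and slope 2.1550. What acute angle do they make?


m1-m2 = -1.71
1+m1*m2 = 1.958975
tan(theta) = |-1.71/1.958975| = 0.872905
theta = arctan(|-1.71/1.958975|) = 41.1179 degrees (acute angle)

41.1179 degrees


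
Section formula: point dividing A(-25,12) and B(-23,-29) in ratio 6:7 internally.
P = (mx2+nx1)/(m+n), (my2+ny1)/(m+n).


Px = (6*(-23) + 7*(-25))/13 = -313/13 = -24.0769
Py = (6*(-29) + 7*12)/13 = -90/13 = -6.9231

P = (-24.0769, -6.9231)


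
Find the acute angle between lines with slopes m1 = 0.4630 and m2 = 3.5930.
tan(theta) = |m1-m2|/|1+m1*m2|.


m1-m2 = -3.13
1+m1*m2 = 2.663559
tan(theta) = |-3.13/2.663559| = 1.175119
theta = arctan(|-3.13/2.663559|) = 49.6030 degrees (acute angle)

49.6030 degrees


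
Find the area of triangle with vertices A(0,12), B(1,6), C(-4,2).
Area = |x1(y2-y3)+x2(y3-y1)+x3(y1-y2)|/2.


0*(6-2) = 0
1*(2-12) = -10
-4*(12-6) = -24
sum = -34
Area = |-34|/2 = 17.0000

17.0000 sq units


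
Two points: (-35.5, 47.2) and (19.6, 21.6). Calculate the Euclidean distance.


dx = 19.6 + 35.5 = 55.1
dy = 21.6 - 47.2 = -25.6
d = sqrt(3036.01 + 655.36) = sqrt(3691.37) = 60.7566

60.7566


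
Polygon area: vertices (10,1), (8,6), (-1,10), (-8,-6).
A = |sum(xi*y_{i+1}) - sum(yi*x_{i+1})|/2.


sum(xi*y_{i+1}) = 10*6 + 8*10 - 1*(-6) - 8*1 = 138
sum(yi*x_{i+1}) = 1*8 + 6*(-1) + 10*(-8) - 6*10 = -138
Area = |138 + 138|/2 = 276/2 = 138.0000

138.0000 sq units


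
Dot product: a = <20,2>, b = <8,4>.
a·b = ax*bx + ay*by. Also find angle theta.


a·b = 20*8 + 2*4 = 160 + 8 = 168
|a| = sqrt(400+4) = 20.0998
|b| = sqrt(64+16) = 8.9443
cos(theta) = 168/(sqrt(404)*sqrt(80)) = 168/sqrt(32320) = 0.934488
theta = arccos(168/sqrt(32320)) = 20.8545 degrees

a·b = 168, theta = 20.8545 deg


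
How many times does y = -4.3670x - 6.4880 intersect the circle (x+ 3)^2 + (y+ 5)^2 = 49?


Substitute y = -4.3670x - 6.4880: (x+ 3)^2 + (-4.3670x- 6.4880+ 5)^2 = 49
Expand to Ax^2 + Bx + C = 0, where b-k = -1.488
A = 1+m^2 = 20.070689
B = 2(m(b-k) - h) = 2(-4.3670*(-1.488) + 3) = 18.996192
C = h^2 + (b-k)^2 - r^2 = 9 + 2.214144 - 49 = -37.785856
disc = B^2-4AC = 360.8553 + 3033.5527 = 3394.4080
disc > 0

2 intersection points


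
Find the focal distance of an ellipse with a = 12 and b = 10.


c^2 = 12^2 - 10^2 = 144 - 100 = 44
c = sqrt(44) = 6.6332

c = 6.6332


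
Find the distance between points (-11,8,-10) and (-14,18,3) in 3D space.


dx=-3, dy=10, dz=13
d = sqrt(9+100+169) = sqrt(278) = 16.6733

16.6733


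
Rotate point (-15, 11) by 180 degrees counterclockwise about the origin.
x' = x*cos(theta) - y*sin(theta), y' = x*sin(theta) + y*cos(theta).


cos(180) = -1, sin(180) = 0
x' = -15*(-1) - 11*0 = 15
y' = -15*0 + 11*(-1) = -11

(15, -11)


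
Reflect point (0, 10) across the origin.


Reflection rule for origin: (-x, -y)
(0, 10) -> (0, -10)

(0, -10)


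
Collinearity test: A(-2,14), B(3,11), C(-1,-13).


-2*(11+ 13) + 3*(-13-14) - 1*(14-11)
= -48 - 81 - 3 = -132

No, not collinear (determinant = -132)


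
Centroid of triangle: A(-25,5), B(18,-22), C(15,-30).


Gx = (-25+18+15)/3 = 8/3 = 2.6667
Gy = (5- 22- 30)/3 = -47/3 = -15.6667

G = (2.6667, -15.6667)


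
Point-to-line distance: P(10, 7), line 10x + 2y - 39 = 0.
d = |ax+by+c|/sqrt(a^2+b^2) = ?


|10*10 + 2*7 - 39| = |75| = 75
sqrt(100 + 4) = sqrt(104) = 10.1980
d = 75/sqrt(104) = 7.3544

7.3544


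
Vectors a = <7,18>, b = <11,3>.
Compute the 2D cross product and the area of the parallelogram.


cross = 7*3 - 18*11 = 21 - 198 = -177
Parallelogram area = |-177| = 177

cross = -177, parallelogram area = 177


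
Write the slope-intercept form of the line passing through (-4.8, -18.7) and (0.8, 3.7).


m = (22.4)/(5.6) = 4.0000
b = y1 - m*x1 = -18.7 - (22.4*(-4.8))/(5.6) = -18.7 + 19.2000 = 0.5000

y = 4.0000x + 0.5000


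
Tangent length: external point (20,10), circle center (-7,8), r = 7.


d = sqrt((20+ 7)^2 + (10-8)^2) = sqrt(729+4) = 27.0740
L = sqrt(733.0000 - 49) = sqrt(684.0000) = 26.1534

26.1534


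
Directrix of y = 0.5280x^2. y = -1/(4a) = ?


a = 0.5280
1/(4a) = 0.4735
directrix: y = -0.4735 = -0.4735

y = -0.4735


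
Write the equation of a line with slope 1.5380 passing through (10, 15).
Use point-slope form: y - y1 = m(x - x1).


y - 15 = 1.5380(x - 10)
y = 1.5380x + 15 - 1.5380*10
y = 1.5380x - 0.3800

y = 1.5380x - 0.3800


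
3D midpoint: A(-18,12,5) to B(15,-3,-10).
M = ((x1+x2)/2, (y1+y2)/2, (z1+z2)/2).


Mx = (-18+15)/2 = -1.5000
My = (12- 3)/2 = 4.5000
Mz = (5- 10)/2 = -2.5000

M = (-1.5000, 4.5000, -2.5000)


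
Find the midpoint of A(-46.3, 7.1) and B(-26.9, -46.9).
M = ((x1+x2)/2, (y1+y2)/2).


Mx = (-46.3 - 26.9)/2 = -73.2/2 = -36.6000
My = (7.1 - 46.9)/2 = -39.8/2 = -19.9000

(-36.6000, -19.9000)


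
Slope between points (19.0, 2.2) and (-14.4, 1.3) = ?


dy = 1.3 - 2.2 = -0.9
dx = -14.4 - 19.0 = -33.4
m = -0.9/(-33.4) = 0.0269

m = 0.0269


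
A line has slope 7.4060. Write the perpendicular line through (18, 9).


Perpendicular slope = -1/m1 = -1/7.4060 = -0.1350
b2 = y0 - m2*x0 = 9 + 18/7.4060 = 9 + 2.4305 = 11.4305

y = -0.1350x + 11.4305


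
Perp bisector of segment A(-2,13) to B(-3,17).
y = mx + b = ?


Midpoint = (-2.5, 15)
Slope of AB = dy/dx = 4/(-1) = -4.0000
Perp slope = -dx/dy = 1/4 = 0.2500
b = My - (perp slope)*Mx = 15 + (-1*(-2.5))/4 = 15 + 0.6250 = 15.6250

y = 0.2500x + 15.6250


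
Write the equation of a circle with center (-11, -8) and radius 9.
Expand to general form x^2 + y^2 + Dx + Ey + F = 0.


(x+ 11)^2 + (y+ 8)^2 = 9^2
D = -2h = 22, E = -2k = 16
F = h^2+k^2-r^2 = 121+64-81 = 104

x^2 + y^2 + 22x + 16y + 104 = 0


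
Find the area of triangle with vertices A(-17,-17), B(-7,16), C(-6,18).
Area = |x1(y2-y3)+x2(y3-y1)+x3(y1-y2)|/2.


-17*(16-18) = 34
-7*(18+ 17) = -245
-6*(-17-16) = 198
sum = -13
Area = |-13|/2 = 6.5000

6.5000 sq units


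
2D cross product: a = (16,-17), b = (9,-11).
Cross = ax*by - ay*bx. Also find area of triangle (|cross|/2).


cross = 16*(-11) + 17*9 = -176 + 153 = -23
Triangle area = |-23|/2 = 23/2 = 11.5000

cross = -23, triangle area = 11.5000


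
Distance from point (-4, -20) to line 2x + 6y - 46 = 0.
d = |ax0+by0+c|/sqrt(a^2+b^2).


|2*(-4) + 6*(-20) - 46| = |-174| = 174
sqrt(4 + 36) = sqrt(40) = 6.3246
d = 174/sqrt(40) = 27.5118

27.5118


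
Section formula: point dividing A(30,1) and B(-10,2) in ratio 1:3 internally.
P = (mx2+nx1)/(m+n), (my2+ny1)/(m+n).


Px = (1*(-10) + 3*30)/4 = 80/4 = 20.0000
Py = (1*2 + 3*1)/4 = 5/4 = 1.2500

P = (20.0000, 1.2500)


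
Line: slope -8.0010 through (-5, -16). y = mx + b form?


y + 16 = -8.0010(x + 5)
y = -8.0010x - 16 + 8.0010*(-5)
y = -8.0010x - 56.0050

y = -8.0010x - 56.0050


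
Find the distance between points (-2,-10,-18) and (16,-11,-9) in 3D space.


dx=18, dy=-1, dz=9
d = sqrt(324+1+81) = sqrt(406) = 20.1494

20.1494


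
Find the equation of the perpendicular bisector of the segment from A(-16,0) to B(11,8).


Midpoint = (-2.5, 4)
Slope of AB = dy/dx = 8/27 = 0.2963
Perp slope = -dx/dy = -27/8 = -3.3750
b = My - (perp slope)*Mx = 4 + (27*(-2.5))/8 = 4 - 8.4375 = -4.4375

y = -3.3750x - 4.4375


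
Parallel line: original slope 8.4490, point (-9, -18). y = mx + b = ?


Parallel lines have equal slopes.
m2 = 8.4490
b2 = -18 - 8.4490*(-9) = 58.0410

y = 8.4490x + 58.0410


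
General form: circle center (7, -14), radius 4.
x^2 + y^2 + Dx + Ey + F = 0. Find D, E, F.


(x-7)^2 + (y+ 14)^2 = 4^2
D = -2h = -14, E = -2k = 28
F = h^2+k^2-r^2 = 49+196-16 = 229

D = -14, E = 28, F = 229


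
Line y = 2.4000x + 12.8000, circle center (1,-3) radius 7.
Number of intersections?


Substitute y = 2.4000x + 12.8000: (x-1)^2 + (2.4000x+12.8000+ 3)^2 = 49
Expand to Ax^2 + Bx + C = 0, where b-k = 15.8
A = 1+m^2 = 6.76
B = 2(m(b-k) - h) = 2(2.4000*15.8 - 1) = 73.84
C = h^2 + (b-k)^2 - r^2 = 1 + 249.64 - 49 = 201.64
disc = B^2-4AC = 5452.3456 - 5452.3456 = 0
disc = 0

1 intersection point (tangent)


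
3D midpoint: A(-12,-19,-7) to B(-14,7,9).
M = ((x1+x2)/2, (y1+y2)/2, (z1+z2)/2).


Mx = (-12- 14)/2 = -13.0000
My = (-19+7)/2 = -6.0000
Mz = (-7+9)/2 = 1.0000

M = (-13.0000, -6.0000, 1.0000)


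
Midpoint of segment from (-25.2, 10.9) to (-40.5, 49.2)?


Mx = (-25.2 - 40.5)/2 = -65.7/2 = -32.8500
My = (10.9 + 49.2)/2 = 60.1/2 = 30.0500

(-32.8500, 30.0500)


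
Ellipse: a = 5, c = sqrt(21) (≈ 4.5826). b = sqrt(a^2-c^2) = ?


b^2 = 5^2 - (sqrt(21))^2 = 25 - 21 = 4
b = sqrt(4) = 2

b = 2


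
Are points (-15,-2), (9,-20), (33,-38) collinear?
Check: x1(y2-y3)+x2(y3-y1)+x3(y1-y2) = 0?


-15*(-20+ 38) + 9*(-38+ 2) + 33*(-2+ 20)
= -270 - 324 + 594 = 0

Yes, collinear (determinant = 0)


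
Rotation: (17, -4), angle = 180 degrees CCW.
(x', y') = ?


cos(180) = -1, sin(180) = 0
x' = 17*(-1) + 4*0 = -17
y' = 17*0 - 4*(-1) = 4

(-17, 4)


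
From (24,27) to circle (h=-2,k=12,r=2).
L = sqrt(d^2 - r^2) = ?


d = sqrt((24+ 2)^2 + (27-12)^2) = sqrt(676+225) = 30.0167
L = sqrt(901.0000 - 4) = sqrt(897.0000) = 29.9500

29.9500


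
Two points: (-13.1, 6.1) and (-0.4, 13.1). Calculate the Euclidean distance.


dx = -0.4 + 13.1 = 12.7
dy = 13.1 - 6.1 = 7.0
d = sqrt(161.29 + 49.0) = sqrt(210.29) = 14.5014

14.5014


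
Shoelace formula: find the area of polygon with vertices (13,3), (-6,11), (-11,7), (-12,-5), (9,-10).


sum(xi*y_{i+1}) = 13*11 - 6*7 - 11*(-5) - 12*(-10) + 9*3 = 303
sum(yi*x_{i+1}) = 3*(-6) + 11*(-11) + 7*(-12) - 5*9 - 10*13 = -398
Area = |303 + 398|/2 = 701/2 = 350.5000

350.5000 sq units


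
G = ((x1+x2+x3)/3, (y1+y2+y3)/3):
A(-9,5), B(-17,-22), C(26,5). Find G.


Gx = (-9- 17+26)/3 = 0/3 = 0
Gy = (5- 22+5)/3 = -12/3 = -4.0000

G = (0, -4.0000)


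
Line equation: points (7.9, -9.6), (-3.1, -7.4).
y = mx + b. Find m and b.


m = (2.2)/(-11.0) = -0.2000
b = y1 - m*x1 = -9.6 - (2.2*7.9)/(-11.0) = -9.6 + 1.5800 = -8.0200

y = -0.2000x - 8.0200


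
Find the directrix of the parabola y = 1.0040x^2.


a = 1.0040
1/(4a) = 0.2490
directrix: y = -0.2490 = -0.2490

y = -0.2490


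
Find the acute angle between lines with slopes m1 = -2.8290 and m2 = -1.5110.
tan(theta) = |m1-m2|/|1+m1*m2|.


m1-m2 = -1.318
1+m1*m2 = 5.274619
tan(theta) = |-1.318/5.274619| = 0.249876
theta = arctan(|-1.318/5.274619|) = 14.0295 degrees (acute angle)

14.0295 degrees


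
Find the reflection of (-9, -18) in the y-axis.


Reflection rule for y-axis: (-x, y)
(-9, -18) -> (9, -18)

(9, -18)


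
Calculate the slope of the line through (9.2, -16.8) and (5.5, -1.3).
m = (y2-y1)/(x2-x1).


dy = -1.3 + 16.8 = 15.5
dx = 5.5 - 9.2 = -3.7
m = 15.5/(-3.7) = -4.1892

m = -4.1892


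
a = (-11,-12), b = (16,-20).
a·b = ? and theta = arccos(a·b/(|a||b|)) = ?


a·b = -11*16 - 12*(-20) = -176 + 240 = 64
|a| = sqrt(121+144) = 16.2788
|b| = sqrt(256+400) = 25.6125
cos(theta) = 64/(sqrt(265)*sqrt(656)) = 64/sqrt(173840) = 0.153499
theta = arccos(64/sqrt(173840)) = 81.1703 degrees

a·b = 64, theta = 81.1703 deg


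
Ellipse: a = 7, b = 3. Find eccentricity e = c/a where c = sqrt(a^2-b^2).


c = sqrt(49-9) = sqrt(40) = 6.3246
e = c/a = sqrt(40)/7 = 0.9035

e = 0.9035


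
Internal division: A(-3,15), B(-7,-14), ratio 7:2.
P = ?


Px = (7*(-7) + 2*(-3))/9 = -55/9 = -6.1111
Py = (7*(-14) + 2*15)/9 = -68/9 = -7.5556

P = (-6.1111, -7.5556)


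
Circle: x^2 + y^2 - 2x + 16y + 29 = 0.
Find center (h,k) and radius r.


h = -D/2 = 2/2 = 1
k = -E/2 = -16/2 = -8
r^2 = h^2 + k^2 - F = 1 + 64 - 29 = 36
r = 6

Center (1, -8), radius = 6


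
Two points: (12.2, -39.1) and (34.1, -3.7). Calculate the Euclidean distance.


dx = 34.1 - 12.2 = 21.9
dy = -3.7 + 39.1 = 35.4
d = sqrt(479.61 + 1253.16) = sqrt(1732.77) = 41.6266

41.6266


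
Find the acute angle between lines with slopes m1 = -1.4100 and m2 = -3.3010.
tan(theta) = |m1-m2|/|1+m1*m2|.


m1-m2 = 1.891
1+m1*m2 = 5.65441
tan(theta) = |1.891/5.65441| = 0.334429
theta = arctan(|1.891/5.65441|) = 18.4914 degrees (acute angle)

18.4914 degrees


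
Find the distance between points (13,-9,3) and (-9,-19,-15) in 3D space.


dx=-22, dy=-10, dz=-18
d = sqrt(484+100+324) = sqrt(908) = 30.1330

30.1330


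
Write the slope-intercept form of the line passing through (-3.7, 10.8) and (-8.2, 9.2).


m = (-1.6)/(-4.5) = 0.3556
b = y1 - m*x1 = 10.8 - (-1.6*(-3.7))/(-4.5) = 10.8 + 1.3156 = 12.1156

y = 0.3556x + 12.1156


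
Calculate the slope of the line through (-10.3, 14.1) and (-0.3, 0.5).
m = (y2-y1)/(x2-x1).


dy = 0.5 - 14.1 = -13.6
dx = -0.3 + 10.3 = 10.0
m = -13.6/10.0 = -1.3600

m = -1.3600
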